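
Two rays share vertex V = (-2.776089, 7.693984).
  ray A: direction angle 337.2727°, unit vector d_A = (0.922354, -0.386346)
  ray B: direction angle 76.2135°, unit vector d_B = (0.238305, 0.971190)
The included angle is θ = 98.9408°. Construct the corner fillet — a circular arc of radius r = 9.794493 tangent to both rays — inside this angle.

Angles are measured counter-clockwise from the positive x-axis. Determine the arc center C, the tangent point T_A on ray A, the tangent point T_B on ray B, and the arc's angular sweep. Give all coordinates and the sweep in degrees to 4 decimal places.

center=(8.7318,13.4927) T_A=(4.9477,4.4587) T_B=(-0.7805,15.8268) sweep=81.0592

bisector direction at 26.7431° = (0.893033,0.449991)
center distance |VC| = r/sin(θ/2) = 9.794493/sin(49.4704°) = 12.886298
C = V + |VC|·bis = (8.7318,13.4927)
T_A = V + ((C−V)·d_A)·d_A = V + 8.3740·d_A = (4.9477,4.4587)
T_B = V + ((C−V)·d_B)·d_B = V + 8.3740·d_B = (-0.7805,15.8268)
sweep = 180° − θ = 81.0592°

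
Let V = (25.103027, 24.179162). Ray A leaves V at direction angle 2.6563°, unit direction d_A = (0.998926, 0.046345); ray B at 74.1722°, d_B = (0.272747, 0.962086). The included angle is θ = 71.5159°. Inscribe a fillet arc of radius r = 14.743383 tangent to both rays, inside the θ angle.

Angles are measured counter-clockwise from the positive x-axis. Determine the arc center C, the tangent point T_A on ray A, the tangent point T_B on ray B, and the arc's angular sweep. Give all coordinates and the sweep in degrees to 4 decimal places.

bisector direction at 38.4143° = (0.783539,0.621343)
center distance |VC| = r/sin(θ/2) = 14.743383/sin(35.7580°) = 25.229868
C = V + |VC|·bis = (44.8716,39.8556)
T_A = V + ((C−V)·d_A)·d_A = V + 20.4739·d_A = (45.5549,25.1280)
T_B = V + ((C−V)·d_B)·d_B = V + 20.4739·d_B = (30.6872,43.8768)
sweep = 180° − θ = 108.4841°

center=(44.8716,39.8556) T_A=(45.5549,25.1280) T_B=(30.6872,43.8768) sweep=108.4841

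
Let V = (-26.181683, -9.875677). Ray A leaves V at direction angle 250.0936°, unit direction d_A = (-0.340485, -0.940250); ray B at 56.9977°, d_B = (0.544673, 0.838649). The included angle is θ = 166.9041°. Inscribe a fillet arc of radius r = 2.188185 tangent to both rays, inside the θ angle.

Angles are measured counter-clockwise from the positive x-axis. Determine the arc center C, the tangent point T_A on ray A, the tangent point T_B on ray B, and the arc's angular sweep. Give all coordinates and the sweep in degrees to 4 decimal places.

center=(-24.2098,-10.8569) T_A=(-26.2672,-10.1118) T_B=(-26.0449,-9.6650) sweep=13.0959

bisector direction at 333.5457° = (0.895290,-0.445485)
center distance |VC| = r/sin(θ/2) = 2.188185/sin(83.4520°) = 2.202553
C = V + |VC|·bis = (-24.2098,-10.8569)
T_A = V + ((C−V)·d_A)·d_A = V + 0.2512·d_A = (-26.2672,-10.1118)
T_B = V + ((C−V)·d_B)·d_B = V + 0.2512·d_B = (-26.0449,-9.6650)
sweep = 180° − θ = 13.0959°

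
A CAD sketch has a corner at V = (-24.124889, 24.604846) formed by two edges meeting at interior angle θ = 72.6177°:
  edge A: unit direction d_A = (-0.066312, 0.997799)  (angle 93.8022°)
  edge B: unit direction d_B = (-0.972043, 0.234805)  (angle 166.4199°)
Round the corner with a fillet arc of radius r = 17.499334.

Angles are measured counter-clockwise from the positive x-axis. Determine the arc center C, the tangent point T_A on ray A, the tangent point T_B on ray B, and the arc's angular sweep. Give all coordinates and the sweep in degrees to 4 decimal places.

center=(-43.1649,47.2068) T_A=(-25.7041,48.3672) T_B=(-47.2738,30.1967) sweep=107.3823

bisector direction at 130.1111° = (-0.644271,0.764797)
center distance |VC| = r/sin(θ/2) = 17.499334/sin(36.3088°) = 29.552814
C = V + |VC|·bis = (-43.1649,47.2068)
T_A = V + ((C−V)·d_A)·d_A = V + 23.8147·d_A = (-25.7041,48.3672)
T_B = V + ((C−V)·d_B)·d_B = V + 23.8147·d_B = (-47.2738,30.1967)
sweep = 180° − θ = 107.3823°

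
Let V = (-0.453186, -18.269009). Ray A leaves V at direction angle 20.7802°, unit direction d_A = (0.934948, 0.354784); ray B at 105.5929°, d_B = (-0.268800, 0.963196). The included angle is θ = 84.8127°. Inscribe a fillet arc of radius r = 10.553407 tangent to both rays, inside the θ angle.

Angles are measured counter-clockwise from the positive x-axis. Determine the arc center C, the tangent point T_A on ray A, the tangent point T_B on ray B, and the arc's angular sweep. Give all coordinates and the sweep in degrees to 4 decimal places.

center=(6.6059,-4.3026) T_A=(10.3500,-14.1695) T_B=(-3.5591,-7.1394) sweep=95.1873

bisector direction at 63.1866° = (0.451087,0.892480)
center distance |VC| = r/sin(θ/2) = 10.553407/sin(42.4064°) = 15.648953
C = V + |VC|·bis = (6.6059,-4.3026)
T_A = V + ((C−V)·d_A)·d_A = V + 11.5549·d_A = (10.3500,-14.1695)
T_B = V + ((C−V)·d_B)·d_B = V + 11.5549·d_B = (-3.5591,-7.1394)
sweep = 180° − θ = 95.1873°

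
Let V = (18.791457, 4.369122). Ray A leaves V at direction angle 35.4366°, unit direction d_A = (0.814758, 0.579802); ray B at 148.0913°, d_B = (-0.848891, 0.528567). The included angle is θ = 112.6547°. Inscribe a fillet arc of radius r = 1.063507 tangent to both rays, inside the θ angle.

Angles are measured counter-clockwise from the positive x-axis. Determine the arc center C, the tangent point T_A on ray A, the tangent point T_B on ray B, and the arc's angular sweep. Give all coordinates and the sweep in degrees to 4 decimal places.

center=(18.7521,5.6464) T_A=(19.3687,4.7799) T_B=(18.1900,4.7436) sweep=67.3453

bisector direction at 91.7640° = (-0.030782,0.999526)
center distance |VC| = r/sin(θ/2) = 1.063507/sin(56.3274°) = 1.277917
C = V + |VC|·bis = (18.7521,5.6464)
T_A = V + ((C−V)·d_A)·d_A = V + 0.7085·d_A = (19.3687,4.7799)
T_B = V + ((C−V)·d_B)·d_B = V + 0.7085·d_B = (18.1900,4.7436)
sweep = 180° − θ = 67.3453°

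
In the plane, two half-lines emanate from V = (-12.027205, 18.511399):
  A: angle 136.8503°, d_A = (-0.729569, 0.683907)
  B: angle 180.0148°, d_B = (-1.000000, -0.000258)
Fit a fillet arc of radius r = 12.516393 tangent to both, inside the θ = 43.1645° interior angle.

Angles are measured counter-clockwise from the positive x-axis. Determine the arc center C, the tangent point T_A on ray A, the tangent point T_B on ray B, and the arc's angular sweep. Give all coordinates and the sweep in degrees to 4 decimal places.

center=(-43.6719,31.0196) T_A=(-35.1118,40.1512) T_B=(-43.6686,18.5032) sweep=136.8355

bisector direction at 158.4325° = (-0.929985,0.367596)
center distance |VC| = r/sin(θ/2) = 12.516393/sin(21.5822°) = 34.027056
C = V + |VC|·bis = (-43.6719,31.0196)
T_A = V + ((C−V)·d_A)·d_A = V + 31.6414·d_A = (-35.1118,40.1512)
T_B = V + ((C−V)·d_B)·d_B = V + 31.6414·d_B = (-43.6686,18.5032)
sweep = 180° − θ = 136.8355°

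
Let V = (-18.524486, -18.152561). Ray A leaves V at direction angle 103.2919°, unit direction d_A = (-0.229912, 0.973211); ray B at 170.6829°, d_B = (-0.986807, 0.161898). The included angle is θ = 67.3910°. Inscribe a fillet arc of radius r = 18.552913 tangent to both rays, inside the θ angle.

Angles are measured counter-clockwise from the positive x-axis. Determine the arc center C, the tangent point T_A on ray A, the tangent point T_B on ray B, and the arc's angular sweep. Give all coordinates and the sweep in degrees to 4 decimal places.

center=(-42.9774,4.6602) T_A=(-24.9215,8.9257) T_B=(-45.9811,-13.6480) sweep=112.6090

bisector direction at 136.9874° = (-0.731204,0.682159)
center distance |VC| = r/sin(θ/2) = 18.552913/sin(33.6955°) = 33.441984
C = V + |VC|·bis = (-42.9774,4.6602)
T_A = V + ((C−V)·d_A)·d_A = V + 27.8237·d_A = (-24.9215,8.9257)
T_B = V + ((C−V)·d_B)·d_B = V + 27.8237·d_B = (-45.9811,-13.6480)
sweep = 180° − θ = 112.6090°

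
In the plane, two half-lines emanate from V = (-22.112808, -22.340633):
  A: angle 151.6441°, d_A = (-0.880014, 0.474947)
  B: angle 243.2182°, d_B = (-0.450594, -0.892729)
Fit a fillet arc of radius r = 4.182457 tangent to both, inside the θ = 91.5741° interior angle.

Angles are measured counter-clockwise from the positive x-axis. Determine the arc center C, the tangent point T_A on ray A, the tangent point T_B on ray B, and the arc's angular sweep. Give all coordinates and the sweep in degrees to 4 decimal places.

center=(-27.6801,-24.0886) T_A=(-25.6937,-20.4080) T_B=(-23.9463,-25.9732) sweep=88.4259

bisector direction at 197.4312° = (-0.954078,-0.299560)
center distance |VC| = r/sin(θ/2) = 4.182457/sin(45.7871°) = 5.835283
C = V + |VC|·bis = (-27.6801,-24.0886)
T_A = V + ((C−V)·d_A)·d_A = V + 4.0691·d_A = (-25.6937,-20.4080)
T_B = V + ((C−V)·d_B)·d_B = V + 4.0691·d_B = (-23.9463,-25.9732)
sweep = 180° − θ = 88.4259°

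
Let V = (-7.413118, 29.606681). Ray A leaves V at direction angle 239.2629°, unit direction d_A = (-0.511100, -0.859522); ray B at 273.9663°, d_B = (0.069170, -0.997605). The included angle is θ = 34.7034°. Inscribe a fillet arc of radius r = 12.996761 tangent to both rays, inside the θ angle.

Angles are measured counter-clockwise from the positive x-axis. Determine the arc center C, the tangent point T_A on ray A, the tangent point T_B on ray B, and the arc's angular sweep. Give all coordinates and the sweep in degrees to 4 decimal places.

bisector direction at 256.6146° = (-0.231500,-0.972835)
center distance |VC| = r/sin(θ/2) = 12.996761/sin(17.3517°) = 43.578741
C = V + |VC|·bis = (-17.5016,-12.7882)
T_A = V + ((C−V)·d_A)·d_A = V + 41.5956·d_A = (-28.6726,-6.1456)
T_B = V + ((C−V)·d_B)·d_B = V + 41.5956·d_B = (-4.5360,-11.8893)
sweep = 180° − θ = 145.2966°

center=(-17.5016,-12.7882) T_A=(-28.6726,-6.1456) T_B=(-4.5360,-11.8893) sweep=145.2966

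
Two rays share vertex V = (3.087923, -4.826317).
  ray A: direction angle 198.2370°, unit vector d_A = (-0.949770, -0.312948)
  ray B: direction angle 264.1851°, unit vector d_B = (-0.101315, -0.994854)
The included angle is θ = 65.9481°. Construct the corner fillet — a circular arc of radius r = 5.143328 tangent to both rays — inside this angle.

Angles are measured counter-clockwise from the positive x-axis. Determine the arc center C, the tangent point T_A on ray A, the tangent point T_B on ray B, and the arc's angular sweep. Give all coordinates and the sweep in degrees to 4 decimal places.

center=(-2.8322,-12.1923) T_A=(-4.4417,-7.3073) T_B=(2.2847,-12.7134) sweep=114.0519

bisector direction at 231.2111° = (-0.626453,-0.779459)
center distance |VC| = r/sin(θ/2) = 5.143328/sin(32.9740°) = 9.450145
C = V + |VC|·bis = (-2.8322,-12.1923)
T_A = V + ((C−V)·d_A)·d_A = V + 7.9279·d_A = (-4.4417,-7.3073)
T_B = V + ((C−V)·d_B)·d_B = V + 7.9279·d_B = (2.2847,-12.7134)
sweep = 180° − θ = 114.0519°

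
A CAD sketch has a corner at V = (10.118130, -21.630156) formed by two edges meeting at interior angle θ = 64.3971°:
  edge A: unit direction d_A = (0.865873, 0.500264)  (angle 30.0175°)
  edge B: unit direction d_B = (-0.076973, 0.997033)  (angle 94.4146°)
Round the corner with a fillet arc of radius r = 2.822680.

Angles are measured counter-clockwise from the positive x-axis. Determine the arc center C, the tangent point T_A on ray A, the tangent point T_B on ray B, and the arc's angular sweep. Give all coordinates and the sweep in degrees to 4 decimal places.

bisector direction at 62.2161° = (0.466139,0.884712)
center distance |VC| = r/sin(θ/2) = 2.822680/sin(32.1985°) = 5.297277
C = V + |VC|·bis = (12.5874,-16.9436)
T_A = V + ((C−V)·d_A)·d_A = V + 4.4826·d_A = (13.9995,-19.3877)
T_B = V + ((C−V)·d_B)·d_B = V + 4.4826·d_B = (9.7731,-17.1609)
sweep = 180° − θ = 115.6029°

center=(12.5874,-16.9436) T_A=(13.9995,-19.3877) T_B=(9.7731,-17.1609) sweep=115.6029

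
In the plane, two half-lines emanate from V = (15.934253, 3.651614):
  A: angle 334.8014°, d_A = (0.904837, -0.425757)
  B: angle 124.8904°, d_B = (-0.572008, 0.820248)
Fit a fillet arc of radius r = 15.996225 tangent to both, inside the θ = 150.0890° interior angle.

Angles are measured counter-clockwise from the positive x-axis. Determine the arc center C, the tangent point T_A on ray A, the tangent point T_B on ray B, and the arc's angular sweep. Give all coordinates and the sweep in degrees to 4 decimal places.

center=(26.6110,16.3064) T_A=(19.8005,1.8324) T_B=(13.4901,7.1564) sweep=29.9110

bisector direction at 49.8459° = (0.644846,0.764313)
center distance |VC| = r/sin(θ/2) = 15.996225/sin(75.0445°) = 16.557070
C = V + |VC|·bis = (26.6110,16.3064)
T_A = V + ((C−V)·d_A)·d_A = V + 4.2729·d_A = (19.8005,1.8324)
T_B = V + ((C−V)·d_B)·d_B = V + 4.2729·d_B = (13.4901,7.1564)
sweep = 180° − θ = 29.9110°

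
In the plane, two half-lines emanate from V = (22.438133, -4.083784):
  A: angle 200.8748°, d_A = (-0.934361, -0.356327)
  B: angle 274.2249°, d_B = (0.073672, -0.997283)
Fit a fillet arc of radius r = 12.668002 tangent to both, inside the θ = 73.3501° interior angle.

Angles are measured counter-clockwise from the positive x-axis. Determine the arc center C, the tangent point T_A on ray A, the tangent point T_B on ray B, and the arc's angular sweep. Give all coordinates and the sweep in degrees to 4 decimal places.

center=(11.0578,-21.9817) T_A=(6.5438,-10.1452) T_B=(23.6914,-21.0484) sweep=106.6499

bisector direction at 237.5498° = (-0.536566,-0.843859)
center distance |VC| = r/sin(θ/2) = 12.668002/sin(36.6750°) = 21.209630
C = V + |VC|·bis = (11.0578,-21.9817)
T_A = V + ((C−V)·d_A)·d_A = V + 17.0109·d_A = (6.5438,-10.1452)
T_B = V + ((C−V)·d_B)·d_B = V + 17.0109·d_B = (23.6914,-21.0484)
sweep = 180° − θ = 106.6499°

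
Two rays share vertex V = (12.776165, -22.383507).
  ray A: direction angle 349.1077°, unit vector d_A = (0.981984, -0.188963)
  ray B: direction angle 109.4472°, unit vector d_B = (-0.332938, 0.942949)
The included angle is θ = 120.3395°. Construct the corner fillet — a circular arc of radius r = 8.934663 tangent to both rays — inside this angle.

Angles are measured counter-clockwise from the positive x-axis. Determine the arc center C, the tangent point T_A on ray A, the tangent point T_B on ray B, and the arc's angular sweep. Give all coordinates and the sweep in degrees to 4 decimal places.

bisector direction at 49.2775° = (0.652397,0.757878)
center distance |VC| = r/sin(θ/2) = 8.934663/sin(60.1698°) = 10.299288
C = V + |VC|·bis = (19.4954,-14.5779)
T_A = V + ((C−V)·d_A)·d_A = V + 5.1232·d_A = (17.8071,-23.3516)
T_B = V + ((C−V)·d_B)·d_B = V + 5.1232·d_B = (11.0705,-17.5526)
sweep = 180° − θ = 59.6605°

center=(19.4954,-14.5779) T_A=(17.8071,-23.3516) T_B=(11.0705,-17.5526) sweep=59.6605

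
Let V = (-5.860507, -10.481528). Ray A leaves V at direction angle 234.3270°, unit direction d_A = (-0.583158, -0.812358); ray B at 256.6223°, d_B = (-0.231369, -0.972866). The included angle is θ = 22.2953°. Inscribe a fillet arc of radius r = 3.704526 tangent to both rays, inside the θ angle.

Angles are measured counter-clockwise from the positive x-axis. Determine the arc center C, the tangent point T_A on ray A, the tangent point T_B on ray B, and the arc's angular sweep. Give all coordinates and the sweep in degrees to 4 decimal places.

bisector direction at 245.4747° = (-0.415096,-0.909778)
center distance |VC| = r/sin(θ/2) = 3.704526/sin(11.1477°) = 19.160880
C = V + |VC|·bis = (-13.8141,-27.9137)
T_A = V + ((C−V)·d_A)·d_A = V + 18.7994·d_A = (-16.8235,-25.7533)
T_B = V + ((C−V)·d_B)·d_B = V + 18.7994·d_B = (-10.2101,-28.7708)
sweep = 180° − θ = 157.7047°

center=(-13.8141,-27.9137) T_A=(-16.8235,-25.7533) T_B=(-10.2101,-28.7708) sweep=157.7047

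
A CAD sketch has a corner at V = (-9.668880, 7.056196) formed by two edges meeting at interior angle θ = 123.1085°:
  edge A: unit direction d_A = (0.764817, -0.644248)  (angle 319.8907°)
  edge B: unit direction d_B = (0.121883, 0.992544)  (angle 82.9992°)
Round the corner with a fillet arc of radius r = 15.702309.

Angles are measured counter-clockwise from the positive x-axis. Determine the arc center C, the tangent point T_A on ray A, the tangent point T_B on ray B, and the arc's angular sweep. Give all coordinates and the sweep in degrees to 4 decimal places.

center=(6.9531,13.5853) T_A=(-3.1630,1.5760) T_B=(-8.6321,15.4992) sweep=56.8915

bisector direction at 21.4449° = (0.930769,0.365607)
center distance |VC| = r/sin(θ/2) = 15.702309/sin(61.5543°) = 17.858377
C = V + |VC|·bis = (6.9531,13.5853)
T_A = V + ((C−V)·d_A)·d_A = V + 8.5064·d_A = (-3.1630,1.5760)
T_B = V + ((C−V)·d_B)·d_B = V + 8.5064·d_B = (-8.6321,15.4992)
sweep = 180° − θ = 56.8915°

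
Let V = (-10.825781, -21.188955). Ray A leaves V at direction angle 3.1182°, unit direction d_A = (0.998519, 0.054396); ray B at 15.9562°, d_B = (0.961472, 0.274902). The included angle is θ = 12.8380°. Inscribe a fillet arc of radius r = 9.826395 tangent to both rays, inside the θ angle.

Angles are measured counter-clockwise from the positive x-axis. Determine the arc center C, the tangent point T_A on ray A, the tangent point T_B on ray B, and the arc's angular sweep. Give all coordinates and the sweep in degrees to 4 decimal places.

center=(75.8532,-6.6260) T_A=(76.3877,-16.4379) T_B=(73.1519,2.8218) sweep=167.1620

bisector direction at 9.5372° = (0.986178,0.165688)
center distance |VC| = r/sin(θ/2) = 9.826395/sin(6.4190°) = 87.893822
C = V + |VC|·bis = (75.8532,-6.6260)
T_A = V + ((C−V)·d_A)·d_A = V + 87.3428·d_A = (76.3877,-16.4379)
T_B = V + ((C−V)·d_B)·d_B = V + 87.3428·d_B = (73.1519,2.8218)
sweep = 180° − θ = 167.1620°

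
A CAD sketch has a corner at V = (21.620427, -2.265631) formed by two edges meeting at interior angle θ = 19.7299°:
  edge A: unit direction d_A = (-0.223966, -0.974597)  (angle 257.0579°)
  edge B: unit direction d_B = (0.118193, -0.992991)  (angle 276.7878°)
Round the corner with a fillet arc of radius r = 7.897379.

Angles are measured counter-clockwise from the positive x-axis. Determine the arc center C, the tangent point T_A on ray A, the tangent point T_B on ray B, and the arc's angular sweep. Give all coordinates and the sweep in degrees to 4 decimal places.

bisector direction at 266.9228° = (-0.053681,-0.998558)
center distance |VC| = r/sin(θ/2) = 7.897379/sin(9.8650°) = 46.095506
C = V + |VC|·bis = (19.1460,-48.2947)
T_A = V + ((C−V)·d_A)·d_A = V + 45.4140·d_A = (11.4492,-46.5259)
T_B = V + ((C−V)·d_B)·d_B = V + 45.4140·d_B = (26.9880,-47.3613)
sweep = 180° − θ = 160.2701°

center=(19.1460,-48.2947) T_A=(11.4492,-46.5259) T_B=(26.9880,-47.3613) sweep=160.2701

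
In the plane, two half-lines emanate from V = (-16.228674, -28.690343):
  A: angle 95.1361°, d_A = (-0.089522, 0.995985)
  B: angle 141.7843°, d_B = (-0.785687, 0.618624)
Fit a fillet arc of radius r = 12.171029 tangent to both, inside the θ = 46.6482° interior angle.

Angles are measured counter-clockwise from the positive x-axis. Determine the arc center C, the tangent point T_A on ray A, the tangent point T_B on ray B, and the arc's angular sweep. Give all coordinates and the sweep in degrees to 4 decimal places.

bisector direction at 118.4602° = (-0.476548,0.879148)
center distance |VC| = r/sin(θ/2) = 12.171029/sin(23.3241°) = 30.740217
C = V + |VC|·bis = (-30.8779,-1.6651)
T_A = V + ((C−V)·d_A)·d_A = V + 28.2281·d_A = (-18.7557,-0.5756)
T_B = V + ((C−V)·d_B)·d_B = V + 28.2281·d_B = (-38.4072,-11.2278)
sweep = 180° − θ = 133.3518°

center=(-30.8779,-1.6651) T_A=(-18.7557,-0.5756) T_B=(-38.4072,-11.2278) sweep=133.3518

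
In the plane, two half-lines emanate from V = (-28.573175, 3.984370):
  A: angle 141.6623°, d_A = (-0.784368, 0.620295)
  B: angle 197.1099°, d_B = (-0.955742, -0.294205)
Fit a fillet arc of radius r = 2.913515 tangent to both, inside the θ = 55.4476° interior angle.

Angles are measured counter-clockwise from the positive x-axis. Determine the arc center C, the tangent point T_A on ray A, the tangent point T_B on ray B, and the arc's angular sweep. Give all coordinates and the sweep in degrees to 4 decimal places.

bisector direction at 169.3861° = (-0.982891,0.184190)
center distance |VC| = r/sin(θ/2) = 2.913515/sin(27.7238°) = 6.262798
C = V + |VC|·bis = (-34.7288,5.1379)
T_A = V + ((C−V)·d_A)·d_A = V + 5.5438·d_A = (-32.9216,7.4232)
T_B = V + ((C−V)·d_B)·d_B = V + 5.5438·d_B = (-33.8716,2.3533)
sweep = 180° − θ = 124.5524°

center=(-34.7288,5.1379) T_A=(-32.9216,7.4232) T_B=(-33.8716,2.3533) sweep=124.5524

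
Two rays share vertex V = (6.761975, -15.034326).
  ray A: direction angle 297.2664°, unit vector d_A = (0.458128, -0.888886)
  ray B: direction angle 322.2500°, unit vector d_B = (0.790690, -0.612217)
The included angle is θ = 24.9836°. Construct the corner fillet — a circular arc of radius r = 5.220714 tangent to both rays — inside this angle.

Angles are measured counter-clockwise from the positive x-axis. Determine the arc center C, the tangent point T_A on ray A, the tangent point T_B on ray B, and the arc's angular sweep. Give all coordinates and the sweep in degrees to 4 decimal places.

center=(22.1984,-33.5892) T_A=(17.5578,-35.9810) T_B=(25.3946,-29.4613) sweep=155.0164

bisector direction at 309.7582° = (0.639549,-0.768750)
center distance |VC| = r/sin(θ/2) = 5.220714/sin(12.4918°) = 24.136462
C = V + |VC|·bis = (22.1984,-33.5892)
T_A = V + ((C−V)·d_A)·d_A = V + 23.5651·d_A = (17.5578,-35.9810)
T_B = V + ((C−V)·d_B)·d_B = V + 23.5651·d_B = (25.3946,-29.4613)
sweep = 180° − θ = 155.0164°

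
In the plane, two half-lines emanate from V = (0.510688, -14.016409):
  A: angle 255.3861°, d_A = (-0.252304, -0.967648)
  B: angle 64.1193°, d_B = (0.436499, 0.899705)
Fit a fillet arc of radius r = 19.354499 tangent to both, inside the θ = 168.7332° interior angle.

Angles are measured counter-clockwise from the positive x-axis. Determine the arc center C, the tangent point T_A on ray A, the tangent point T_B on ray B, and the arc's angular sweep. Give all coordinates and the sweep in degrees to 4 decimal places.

center=(18.7574,-20.7470) T_A=(0.0290,-15.8638) T_B=(1.3440,-12.2988) sweep=11.2668

bisector direction at 339.7527° = (0.938208,-0.346073)
center distance |VC| = r/sin(θ/2) = 19.354499/sin(84.3666°) = 19.448428
C = V + |VC|·bis = (18.7574,-20.7470)
T_A = V + ((C−V)·d_A)·d_A = V + 1.9091·d_A = (0.0290,-15.8638)
T_B = V + ((C−V)·d_B)·d_B = V + 1.9091·d_B = (1.3440,-12.2988)
sweep = 180° − θ = 11.2668°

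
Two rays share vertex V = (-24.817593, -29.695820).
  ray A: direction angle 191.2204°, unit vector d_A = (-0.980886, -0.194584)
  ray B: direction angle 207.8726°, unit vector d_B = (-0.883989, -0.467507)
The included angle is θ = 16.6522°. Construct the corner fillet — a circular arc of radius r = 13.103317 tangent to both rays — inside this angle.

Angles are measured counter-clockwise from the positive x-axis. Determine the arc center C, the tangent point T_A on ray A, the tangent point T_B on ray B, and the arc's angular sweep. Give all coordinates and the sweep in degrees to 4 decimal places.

bisector direction at 199.5465° = (-0.942370,-0.334572)
center distance |VC| = r/sin(θ/2) = 13.103317/sin(8.3261°) = 90.488180
C = V + |VC|·bis = (-110.0910,-59.9706)
T_A = V + ((C−V)·d_A)·d_A = V + 89.5344·d_A = (-112.6407,-47.1178)
T_B = V + ((C−V)·d_B)·d_B = V + 89.5344·d_B = (-103.9651,-71.5538)
sweep = 180° − θ = 163.3478°

center=(-110.0910,-59.9706) T_A=(-112.6407,-47.1178) T_B=(-103.9651,-71.5538) sweep=163.3478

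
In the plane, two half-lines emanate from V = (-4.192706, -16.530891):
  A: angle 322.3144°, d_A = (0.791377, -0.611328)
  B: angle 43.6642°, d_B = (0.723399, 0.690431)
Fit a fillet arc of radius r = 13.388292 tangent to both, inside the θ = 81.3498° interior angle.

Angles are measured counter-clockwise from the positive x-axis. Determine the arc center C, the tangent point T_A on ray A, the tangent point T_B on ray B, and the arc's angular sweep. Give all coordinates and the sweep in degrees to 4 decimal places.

center=(16.3209,-15.4597) T_A=(8.1363,-26.0548) T_B=(7.0772,-5.7746) sweep=98.6502

bisector direction at 2.9893° = (0.998639,0.052149)
center distance |VC| = r/sin(θ/2) = 13.388292/sin(40.6749°) = 20.541556
C = V + |VC|·bis = (16.3209,-15.4597)
T_A = V + ((C−V)·d_A)·d_A = V + 15.5791·d_A = (8.1363,-26.0548)
T_B = V + ((C−V)·d_B)·d_B = V + 15.5791·d_B = (7.0772,-5.7746)
sweep = 180° − θ = 98.6502°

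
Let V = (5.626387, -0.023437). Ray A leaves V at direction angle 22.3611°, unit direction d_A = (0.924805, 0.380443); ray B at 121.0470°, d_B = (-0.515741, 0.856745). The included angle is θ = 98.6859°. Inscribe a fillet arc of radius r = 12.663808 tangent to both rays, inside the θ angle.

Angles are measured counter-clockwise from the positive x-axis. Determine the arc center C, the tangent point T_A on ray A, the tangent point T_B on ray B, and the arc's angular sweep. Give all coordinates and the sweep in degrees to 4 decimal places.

center=(10.8668,15.8258) T_A=(15.6846,4.1143) T_B=(0.0171,9.2946) sweep=81.3141

bisector direction at 71.7040° = (0.313925,0.949448)
center distance |VC| = r/sin(θ/2) = 12.663808/sin(49.3430°) = 16.693152
C = V + |VC|·bis = (10.8668,15.8258)
T_A = V + ((C−V)·d_A)·d_A = V + 10.8761·d_A = (15.6846,4.1143)
T_B = V + ((C−V)·d_B)·d_B = V + 10.8761·d_B = (0.0171,9.2946)
sweep = 180° − θ = 81.3141°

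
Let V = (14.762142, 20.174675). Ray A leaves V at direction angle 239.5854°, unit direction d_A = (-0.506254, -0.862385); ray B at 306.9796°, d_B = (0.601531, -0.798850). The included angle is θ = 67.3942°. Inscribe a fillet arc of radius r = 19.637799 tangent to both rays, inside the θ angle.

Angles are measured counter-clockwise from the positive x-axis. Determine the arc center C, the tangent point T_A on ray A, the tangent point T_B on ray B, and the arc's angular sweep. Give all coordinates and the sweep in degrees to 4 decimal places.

center=(16.7889,-15.1633) T_A=(-0.1465,-5.2216) T_B=(32.4765,-3.3505) sweep=112.6058

bisector direction at 273.2825° = (0.057259,-0.998359)
center distance |VC| = r/sin(θ/2) = 19.637799/sin(33.6971°) = 35.396029
C = V + |VC|·bis = (16.7889,-15.1633)
T_A = V + ((C−V)·d_A)·d_A = V + 29.4489·d_A = (-0.1465,-5.2216)
T_B = V + ((C−V)·d_B)·d_B = V + 29.4489·d_B = (32.4765,-3.3505)
sweep = 180° − θ = 112.6058°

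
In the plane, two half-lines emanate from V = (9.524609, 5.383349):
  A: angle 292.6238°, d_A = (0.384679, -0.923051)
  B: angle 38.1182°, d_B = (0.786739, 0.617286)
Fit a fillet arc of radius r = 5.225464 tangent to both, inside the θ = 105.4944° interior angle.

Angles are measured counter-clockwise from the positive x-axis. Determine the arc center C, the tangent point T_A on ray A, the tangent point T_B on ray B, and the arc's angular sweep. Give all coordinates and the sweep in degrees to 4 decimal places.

center=(15.8767,3.7253) T_A=(11.0533,1.7152) T_B=(12.6511,7.8364) sweep=74.5056

bisector direction at 345.3710° = (0.967581,-0.252559)
center distance |VC| = r/sin(θ/2) = 5.225464/sin(52.7472°) = 6.564881
C = V + |VC|·bis = (15.8767,3.7253)
T_A = V + ((C−V)·d_A)·d_A = V + 3.9739·d_A = (11.0533,1.7152)
T_B = V + ((C−V)·d_B)·d_B = V + 3.9739·d_B = (12.6511,7.8364)
sweep = 180° − θ = 74.5056°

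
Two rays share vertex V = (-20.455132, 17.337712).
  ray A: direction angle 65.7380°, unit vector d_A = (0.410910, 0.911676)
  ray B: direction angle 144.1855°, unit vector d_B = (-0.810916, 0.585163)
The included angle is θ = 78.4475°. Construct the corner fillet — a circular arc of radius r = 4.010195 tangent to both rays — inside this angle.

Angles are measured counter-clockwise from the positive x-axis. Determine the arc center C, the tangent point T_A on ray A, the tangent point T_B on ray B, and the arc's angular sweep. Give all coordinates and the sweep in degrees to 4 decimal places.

center=(-22.0924,23.4644) T_A=(-18.4364,21.8166) T_B=(-24.4390,20.2125) sweep=101.5525

bisector direction at 104.9618° = (-0.258174,0.966098)
center distance |VC| = r/sin(θ/2) = 4.010195/sin(39.2238°) = 6.341728
C = V + |VC|·bis = (-22.0924,23.4644)
T_A = V + ((C−V)·d_A)·d_A = V + 4.9128·d_A = (-18.4364,21.8166)
T_B = V + ((C−V)·d_B)·d_B = V + 4.9128·d_B = (-24.4390,20.2125)
sweep = 180° − θ = 101.5525°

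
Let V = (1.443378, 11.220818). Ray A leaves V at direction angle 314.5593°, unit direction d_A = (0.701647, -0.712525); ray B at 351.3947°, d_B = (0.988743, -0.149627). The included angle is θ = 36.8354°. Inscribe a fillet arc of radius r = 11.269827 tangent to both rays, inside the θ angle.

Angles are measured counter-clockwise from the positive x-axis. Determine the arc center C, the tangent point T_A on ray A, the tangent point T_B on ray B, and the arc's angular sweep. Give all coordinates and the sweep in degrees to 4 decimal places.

bisector direction at 332.9770° = (0.890824,-0.454348)
center distance |VC| = r/sin(θ/2) = 11.269827/sin(18.4177°) = 35.670539
C = V + |VC|·bis = (33.2196,-4.9860)
T_A = V + ((C−V)·d_A)·d_A = V + 33.8434·d_A = (25.1895,-12.8935)
T_B = V + ((C−V)·d_B)·d_B = V + 33.8434·d_B = (34.9058,6.1569)
sweep = 180° − θ = 143.1646°

center=(33.2196,-4.9860) T_A=(25.1895,-12.8935) T_B=(34.9058,6.1569) sweep=143.1646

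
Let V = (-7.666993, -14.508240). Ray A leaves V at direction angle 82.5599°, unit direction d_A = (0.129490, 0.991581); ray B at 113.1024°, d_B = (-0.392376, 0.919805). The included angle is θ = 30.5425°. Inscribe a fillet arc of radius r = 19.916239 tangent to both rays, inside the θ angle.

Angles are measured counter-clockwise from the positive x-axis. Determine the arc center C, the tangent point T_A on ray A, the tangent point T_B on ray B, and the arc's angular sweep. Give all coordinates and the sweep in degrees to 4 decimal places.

bisector direction at 97.8312° = (-0.136254,0.990674)
center distance |VC| = r/sin(θ/2) = 19.916239/sin(15.2713°) = 75.615297
C = V + |VC|·bis = (-17.9699,60.4019)
T_A = V + ((C−V)·d_A)·d_A = V + 72.9453·d_A = (1.7787,57.8229)
T_B = V + ((C−V)·d_B)·d_B = V + 72.9453·d_B = (-36.2890,52.5872)
sweep = 180° − θ = 149.4575°

center=(-17.9699,60.4019) T_A=(1.7787,57.8229) T_B=(-36.2890,52.5872) sweep=149.4575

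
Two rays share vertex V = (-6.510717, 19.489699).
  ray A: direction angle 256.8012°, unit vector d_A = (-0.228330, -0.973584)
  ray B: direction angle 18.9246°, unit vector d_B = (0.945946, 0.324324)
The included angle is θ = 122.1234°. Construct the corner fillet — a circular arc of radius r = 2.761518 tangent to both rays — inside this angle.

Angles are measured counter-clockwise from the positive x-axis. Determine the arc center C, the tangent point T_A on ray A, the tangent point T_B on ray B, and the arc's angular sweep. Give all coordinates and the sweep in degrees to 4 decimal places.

bisector direction at 317.8629° = (0.741542,-0.670907)
center distance |VC| = r/sin(θ/2) = 2.761518/sin(61.0617°) = 3.155511
C = V + |VC|·bis = (-4.1708,17.3726)
T_A = V + ((C−V)·d_A)·d_A = V + 1.5268·d_A = (-6.8593,18.0032)
T_B = V + ((C−V)·d_B)·d_B = V + 1.5268·d_B = (-5.0664,19.9849)
sweep = 180° − θ = 57.8766°

center=(-4.1708,17.3726) T_A=(-6.8593,18.0032) T_B=(-5.0664,19.9849) sweep=57.8766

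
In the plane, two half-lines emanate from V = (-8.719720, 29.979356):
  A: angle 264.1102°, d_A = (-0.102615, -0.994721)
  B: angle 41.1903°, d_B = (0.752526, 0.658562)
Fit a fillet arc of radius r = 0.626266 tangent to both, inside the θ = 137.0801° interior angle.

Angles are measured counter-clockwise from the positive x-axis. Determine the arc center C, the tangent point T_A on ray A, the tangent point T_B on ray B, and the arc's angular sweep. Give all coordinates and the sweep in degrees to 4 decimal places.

center=(-8.1220,29.6702) T_A=(-8.7450,29.7345) T_B=(-8.5345,30.1415) sweep=42.9199

bisector direction at 332.6503° = (0.888219,-0.459421)
center distance |VC| = r/sin(θ/2) = 0.626266/sin(68.5400°) = 0.672917
C = V + |VC|·bis = (-8.1220,29.6702)
T_A = V + ((C−V)·d_A)·d_A = V + 0.2462·d_A = (-8.7450,29.7345)
T_B = V + ((C−V)·d_B)·d_B = V + 0.2462·d_B = (-8.5345,30.1415)
sweep = 180° − θ = 42.9199°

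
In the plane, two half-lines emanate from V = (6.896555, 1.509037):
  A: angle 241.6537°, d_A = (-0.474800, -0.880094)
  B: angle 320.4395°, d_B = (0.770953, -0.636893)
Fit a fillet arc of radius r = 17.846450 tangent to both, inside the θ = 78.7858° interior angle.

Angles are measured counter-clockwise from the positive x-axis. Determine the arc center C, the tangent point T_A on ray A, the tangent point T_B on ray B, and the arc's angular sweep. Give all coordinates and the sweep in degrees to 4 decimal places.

center=(12.2847,-26.0908) T_A=(-3.4218,-17.6173) T_B=(23.6510,-12.3320) sweep=101.2142

bisector direction at 281.0466° = (0.191607,-0.981472)
center distance |VC| = r/sin(θ/2) = 17.846450/sin(39.3929°) = 28.120821
C = V + |VC|·bis = (12.2847,-26.0908)
T_A = V + ((C−V)·d_A)·d_A = V + 21.7321·d_A = (-3.4218,-17.6173)
T_B = V + ((C−V)·d_B)·d_B = V + 21.7321·d_B = (23.6510,-12.3320)
sweep = 180° − θ = 101.2142°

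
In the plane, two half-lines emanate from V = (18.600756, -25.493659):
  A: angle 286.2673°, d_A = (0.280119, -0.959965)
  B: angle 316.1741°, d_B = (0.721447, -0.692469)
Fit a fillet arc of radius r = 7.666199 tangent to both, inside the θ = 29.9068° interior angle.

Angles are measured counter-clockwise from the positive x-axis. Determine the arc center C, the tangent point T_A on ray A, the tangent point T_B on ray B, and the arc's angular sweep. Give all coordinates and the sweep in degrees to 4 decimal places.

center=(34.0006,-50.9011) T_A=(26.6413,-53.0485) T_B=(39.3092,-45.3703) sweep=150.0932

bisector direction at 301.2207° = (0.518336,-0.855177)
center distance |VC| = r/sin(θ/2) = 7.666199/sin(14.9534°) = 29.710109
C = V + |VC|·bis = (34.0006,-50.9011)
T_A = V + ((C−V)·d_A)·d_A = V + 28.7040·d_A = (26.6413,-53.0485)
T_B = V + ((C−V)·d_B)·d_B = V + 28.7040·d_B = (39.3092,-45.3703)
sweep = 180° − θ = 150.0932°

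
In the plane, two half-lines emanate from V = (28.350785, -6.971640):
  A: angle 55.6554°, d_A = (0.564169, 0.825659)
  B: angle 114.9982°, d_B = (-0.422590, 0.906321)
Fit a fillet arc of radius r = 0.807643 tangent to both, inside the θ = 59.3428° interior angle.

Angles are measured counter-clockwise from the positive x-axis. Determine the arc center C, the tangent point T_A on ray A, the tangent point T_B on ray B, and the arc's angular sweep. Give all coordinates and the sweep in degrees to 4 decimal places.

bisector direction at 85.3268° = (0.081472,0.996676)
center distance |VC| = r/sin(θ/2) = 0.807643/sin(29.6714°) = 1.631520
C = V + |VC|·bis = (28.4837,-5.3455)
T_A = V + ((C−V)·d_A)·d_A = V + 1.4176·d_A = (29.1505,-5.8012)
T_B = V + ((C−V)·d_B)·d_B = V + 1.4176·d_B = (27.7517,-5.6868)
sweep = 180° − θ = 120.6572°

center=(28.4837,-5.3455) T_A=(29.1505,-5.8012) T_B=(27.7517,-5.6868) sweep=120.6572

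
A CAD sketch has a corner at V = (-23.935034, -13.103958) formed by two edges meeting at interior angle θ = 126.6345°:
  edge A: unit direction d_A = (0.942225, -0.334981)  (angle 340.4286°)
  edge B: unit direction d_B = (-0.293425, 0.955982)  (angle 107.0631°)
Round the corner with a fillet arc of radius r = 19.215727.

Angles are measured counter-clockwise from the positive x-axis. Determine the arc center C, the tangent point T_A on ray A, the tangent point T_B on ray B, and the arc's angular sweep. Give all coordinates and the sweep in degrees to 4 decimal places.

center=(-8.3988,1.7666) T_A=(-14.8357,-16.3390) T_B=(-26.7687,-3.8718) sweep=53.3655

bisector direction at 43.7459° = (0.722414,0.691461)
center distance |VC| = r/sin(θ/2) = 19.215727/sin(63.3173°) = 21.505970
C = V + |VC|·bis = (-8.3988,1.7666)
T_A = V + ((C−V)·d_A)·d_A = V + 9.6573·d_A = (-14.8357,-16.3390)
T_B = V + ((C−V)·d_B)·d_B = V + 9.6573·d_B = (-26.7687,-3.8718)
sweep = 180° − θ = 53.3655°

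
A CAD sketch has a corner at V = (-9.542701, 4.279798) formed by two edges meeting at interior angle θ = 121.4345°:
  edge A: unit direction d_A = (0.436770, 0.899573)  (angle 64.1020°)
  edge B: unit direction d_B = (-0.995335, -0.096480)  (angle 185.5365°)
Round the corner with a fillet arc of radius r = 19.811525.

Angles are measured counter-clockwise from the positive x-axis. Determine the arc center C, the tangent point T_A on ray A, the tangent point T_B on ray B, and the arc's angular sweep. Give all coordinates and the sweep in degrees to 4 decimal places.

bisector direction at 124.8193° = (-0.570989,0.820957)
center distance |VC| = r/sin(θ/2) = 19.811525/sin(60.7172°) = 22.713997
C = V + |VC|·bis = (-22.5122,22.9270)
T_A = V + ((C−V)·d_A)·d_A = V + 11.1099·d_A = (-4.6902,14.2739)
T_B = V + ((C−V)·d_B)·d_B = V + 11.1099·d_B = (-20.6007,3.2079)
sweep = 180° − θ = 58.5655°

center=(-22.5122,22.9270) T_A=(-4.6902,14.2739) T_B=(-20.6007,3.2079) sweep=58.5655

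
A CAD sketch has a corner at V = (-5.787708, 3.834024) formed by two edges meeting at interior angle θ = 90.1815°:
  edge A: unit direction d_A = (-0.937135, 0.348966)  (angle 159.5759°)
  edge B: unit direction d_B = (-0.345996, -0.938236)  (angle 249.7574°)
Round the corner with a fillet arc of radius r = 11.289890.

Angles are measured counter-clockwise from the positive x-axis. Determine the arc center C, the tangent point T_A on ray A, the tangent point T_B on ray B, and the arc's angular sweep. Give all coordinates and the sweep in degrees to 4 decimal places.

bisector direction at 204.6667° = (-0.908751,-0.417338)
center distance |VC| = r/sin(θ/2) = 11.289890/sin(45.0907°) = 15.941087
C = V + |VC|·bis = (-20.2742,-2.8188)
T_A = V + ((C−V)·d_A)·d_A = V + 11.2542·d_A = (-16.3344,7.7614)
T_B = V + ((C−V)·d_B)·d_B = V + 11.2542·d_B = (-9.6816,-6.7251)
sweep = 180° − θ = 89.8185°

center=(-20.2742,-2.8188) T_A=(-16.3344,7.7614) T_B=(-9.6816,-6.7251) sweep=89.8185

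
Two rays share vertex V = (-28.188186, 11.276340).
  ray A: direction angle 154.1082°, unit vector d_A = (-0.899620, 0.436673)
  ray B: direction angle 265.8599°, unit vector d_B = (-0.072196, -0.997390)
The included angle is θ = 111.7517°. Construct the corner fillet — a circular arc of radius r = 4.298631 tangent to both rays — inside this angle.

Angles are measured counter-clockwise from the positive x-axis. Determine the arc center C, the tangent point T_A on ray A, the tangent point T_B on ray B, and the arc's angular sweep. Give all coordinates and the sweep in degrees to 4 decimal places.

center=(-32.6859,8.6812) T_A=(-30.8088,12.5484) T_B=(-28.3985,8.3709) sweep=68.2483

bisector direction at 209.9840° = (-0.866165,-0.499759)
center distance |VC| = r/sin(θ/2) = 4.298631/sin(55.8758°) = 5.192687
C = V + |VC|·bis = (-32.6859,8.6812)
T_A = V + ((C−V)·d_A)·d_A = V + 2.9130·d_A = (-30.8088,12.5484)
T_B = V + ((C−V)·d_B)·d_B = V + 2.9130·d_B = (-28.3985,8.3709)
sweep = 180° − θ = 68.2483°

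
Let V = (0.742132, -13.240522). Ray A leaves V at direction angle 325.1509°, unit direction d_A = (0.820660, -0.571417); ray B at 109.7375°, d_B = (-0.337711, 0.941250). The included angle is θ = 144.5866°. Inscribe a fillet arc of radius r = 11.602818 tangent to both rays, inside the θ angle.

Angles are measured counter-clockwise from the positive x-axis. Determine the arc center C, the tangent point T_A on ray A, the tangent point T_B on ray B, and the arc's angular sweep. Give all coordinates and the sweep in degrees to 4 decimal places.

bisector direction at 37.4442° = (0.793946,0.607988)
center distance |VC| = r/sin(θ/2) = 11.602818/sin(72.2933°) = 12.179826
C = V + |VC|·bis = (10.4123,-5.8353)
T_A = V + ((C−V)·d_A)·d_A = V + 3.7044·d_A = (3.7822,-15.3573)
T_B = V + ((C−V)·d_B)·d_B = V + 3.7044·d_B = (-0.5089,-9.7537)
sweep = 180° − θ = 35.4134°

center=(10.4123,-5.8353) T_A=(3.7822,-15.3573) T_B=(-0.5089,-9.7537) sweep=35.4134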